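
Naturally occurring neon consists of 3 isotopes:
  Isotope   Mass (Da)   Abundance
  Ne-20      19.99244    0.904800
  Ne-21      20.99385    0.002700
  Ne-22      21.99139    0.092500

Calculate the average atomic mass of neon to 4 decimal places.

20.1800 Da

Ar = Σ fᵢ·mᵢ = 0.904800 × 19.99244 + 0.002700 × 20.99385 + 0.092500 × 21.99139
= 18.089160 + 0.056683 + 2.034204 = 20.180047 Da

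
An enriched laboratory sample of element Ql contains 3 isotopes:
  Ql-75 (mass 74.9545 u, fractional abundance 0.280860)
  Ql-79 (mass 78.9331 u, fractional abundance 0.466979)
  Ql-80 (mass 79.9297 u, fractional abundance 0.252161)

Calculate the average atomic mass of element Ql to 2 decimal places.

78.07 u

Ar = Σ fᵢ·mᵢ = 0.280860 × 74.9545 + 0.466979 × 78.9331 + 0.252161 × 79.9297
= 21.05172 + 36.86010 + 20.15515 = 78.06697 u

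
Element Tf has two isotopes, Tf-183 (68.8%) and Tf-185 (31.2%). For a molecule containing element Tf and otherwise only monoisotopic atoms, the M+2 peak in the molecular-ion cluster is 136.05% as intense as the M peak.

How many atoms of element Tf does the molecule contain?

With n Tf atoms, P(M+2)/P(M) = C(n,1)·p^(n−1)q / p^n = n·q/p = n · 0.312/0.688.
n = 1.3605 × 0.688/0.312 = 3.00 ≈ 3

3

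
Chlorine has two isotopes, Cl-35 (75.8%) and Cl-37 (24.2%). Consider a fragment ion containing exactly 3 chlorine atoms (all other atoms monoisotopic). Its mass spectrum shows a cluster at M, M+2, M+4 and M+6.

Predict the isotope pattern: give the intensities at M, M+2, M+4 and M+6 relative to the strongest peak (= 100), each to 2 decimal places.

The 3 Cl atoms are independent, so intensities follow the terms of (0.758 + 0.242)^3.
P(M) = 0.758^3 = 0.435520
P(M+2) = 3 × 0.758^2 × 0.242^1 = 0.417133
P(M+4) = 3 × 0.758^1 × 0.242^2 = 0.133175
P(M+6) = 0.242^3 = 0.014172
The M peak is largest (0.435520); scaling to 100 gives 100.00 : 95.78 : 30.58 : 3.25.

100.00 : 95.78 : 30.58 : 3.25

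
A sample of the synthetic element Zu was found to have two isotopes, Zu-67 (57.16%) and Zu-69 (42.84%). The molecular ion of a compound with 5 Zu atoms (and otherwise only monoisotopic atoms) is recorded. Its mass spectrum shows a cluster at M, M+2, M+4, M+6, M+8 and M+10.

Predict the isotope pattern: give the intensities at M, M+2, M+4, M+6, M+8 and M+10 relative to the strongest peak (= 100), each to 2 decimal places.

17.80 : 66.71 : 100.00 : 74.95 : 28.09 : 4.21

The 5 Zu atoms are independent, so intensities follow the terms of (0.5716 + 0.4284)^5.
P(M) = 0.5716^5 = 0.061018
P(M+2) = 5 × 0.5716^4 × 0.4284^1 = 0.228659
P(M+4) = 10 × 0.5716^3 × 0.4284^2 = 0.342749
P(M+6) = 10 × 0.5716^2 × 0.4284^3 = 0.256881
P(M+8) = 5 × 0.5716^1 × 0.4284^4 = 0.096263
P(M+10) = 0.4284^5 = 0.014429
The M+4 peak is largest (0.342749); scaling to 100 gives 17.80 : 66.71 : 100.00 : 74.95 : 28.09 : 4.21.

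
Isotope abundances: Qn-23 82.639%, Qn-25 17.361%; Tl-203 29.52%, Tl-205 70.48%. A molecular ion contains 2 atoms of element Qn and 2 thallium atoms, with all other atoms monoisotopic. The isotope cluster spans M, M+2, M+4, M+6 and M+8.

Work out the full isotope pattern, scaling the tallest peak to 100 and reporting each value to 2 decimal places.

12.90 : 67.03 : 100.00 : 33.62 : 3.25

Element Qn pattern (n=2): 0.68292043 : 0.28693914 : 0.03014043
Thallium pattern (n=2): 0.08714304 : 0.41611392 : 0.49674304
Convolve the two distributions (both contribute in 2-u steps):
  M: 0.68292043×0.08714304 = 0.059512
  M+2: 0.68292043×0.41611392 + 0.28693914×0.08714304 = 0.309177
  M+4: 0.68292043×0.49674304 + 0.28693914×0.41611392 + 0.03014043×0.08714304 = 0.461262
  M+6: 0.28693914×0.49674304 + 0.03014043×0.41611392 = 0.155077
  M+8: 0.03014043×0.49674304 = 0.014972
Scale to base peak (0.461262) = 100: 12.90 : 67.03 : 100.00 : 33.62 : 3.25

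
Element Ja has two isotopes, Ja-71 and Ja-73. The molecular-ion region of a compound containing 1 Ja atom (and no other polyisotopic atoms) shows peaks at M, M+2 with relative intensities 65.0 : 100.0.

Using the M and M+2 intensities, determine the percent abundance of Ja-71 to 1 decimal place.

Write p for the Ja-71 fraction. I(M+2)/I(M) = [C(1,1)·p^0·(1−p)] / p^1 = 1·(1−p)/p = 100.0/65.0 = 1.5385
(1−p)/p = 1.5385/1 = 1.5385  ⇒  p = 1/(1 + 1.5385) = 0.3939
Ja-71: 39.4%, Ja-73: 60.6%.

39.4%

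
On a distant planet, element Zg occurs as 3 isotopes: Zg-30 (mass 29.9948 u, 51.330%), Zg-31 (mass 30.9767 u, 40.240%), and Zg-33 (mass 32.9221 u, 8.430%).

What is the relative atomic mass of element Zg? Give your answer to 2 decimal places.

Average mass = Σ (abundance × isotope mass) = 0.51330 × 29.9948 + 0.40240 × 30.9767 + 0.08430 × 32.9221
= 15.39633 + 12.46502 + 2.77533 = 30.63668 u

30.64 u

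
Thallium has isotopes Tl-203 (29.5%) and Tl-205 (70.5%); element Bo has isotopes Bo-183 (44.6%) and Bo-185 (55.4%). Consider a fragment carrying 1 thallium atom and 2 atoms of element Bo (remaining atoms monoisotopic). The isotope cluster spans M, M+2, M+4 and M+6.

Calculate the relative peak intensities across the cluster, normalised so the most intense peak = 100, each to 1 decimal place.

13.4 : 65.2 : 100.0 : 49.3

Thallium pattern (n=1): 0.2950 : 0.7050
Element Bo pattern (n=2): 0.198916 : 0.494168 : 0.306916
Convolve the two distributions (both contribute in 2-u steps):
  M: 0.2950×0.198916 = 0.058680
  M+2: 0.2950×0.494168 + 0.7050×0.198916 = 0.286015
  M+4: 0.2950×0.306916 + 0.7050×0.494168 = 0.438929
  M+6: 0.7050×0.306916 = 0.216376
Scale to base peak (0.438929) = 100: 13.4 : 65.2 : 100.0 : 49.3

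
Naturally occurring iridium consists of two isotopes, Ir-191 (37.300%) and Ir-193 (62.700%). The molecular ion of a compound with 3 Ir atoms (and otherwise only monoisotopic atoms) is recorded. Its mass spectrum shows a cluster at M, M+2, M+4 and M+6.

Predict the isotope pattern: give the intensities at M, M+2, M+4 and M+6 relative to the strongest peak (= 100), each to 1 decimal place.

Expanding (0.37300 + 0.62700)^3:
P(M) = 0.37300^3 = 0.051895
P(M+2) = 3 × 0.37300^2 × 0.62700^1 = 0.261702
P(M+4) = 3 × 0.37300^1 × 0.62700^2 = 0.439911
P(M+6) = 0.62700^3 = 0.246492
The M+4 peak is largest (0.439911); scaling to 100 gives 11.8 : 59.5 : 100.0 : 56.0.

11.8 : 59.5 : 100.0 : 56.0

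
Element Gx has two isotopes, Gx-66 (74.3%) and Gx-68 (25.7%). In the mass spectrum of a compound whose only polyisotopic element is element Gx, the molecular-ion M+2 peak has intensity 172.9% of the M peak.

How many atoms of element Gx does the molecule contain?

With n Gx atoms, P(M+2)/P(M) = C(n,1)·p^(n−1)q / p^n = n·q/p = n · 0.257/0.743.
n = 1.729 × 0.743/0.257 = 5.00 ≈ 5

5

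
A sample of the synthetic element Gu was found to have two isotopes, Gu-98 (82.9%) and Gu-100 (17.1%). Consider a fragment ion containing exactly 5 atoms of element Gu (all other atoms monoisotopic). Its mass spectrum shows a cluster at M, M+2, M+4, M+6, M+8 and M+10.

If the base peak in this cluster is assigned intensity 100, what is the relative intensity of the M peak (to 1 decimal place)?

(0.829 + 0.171)^5 gives M 0.3915, M+2 0.4038, M+4 0.1666, M+6 0.0344, M+8 0.0035, M+10 0.0001; the largest is M+2.
P(M+2) = C(5,1) × 0.829^4 × 0.171^1 = 5 × 0.47230019 × 0.1710 = 0.403817 (base)
P(M) = C(5,0) × 0.829^5 × 0.171^0 = 1 × 0.39153686 × 1.0000 = 0.391537
Relative intensity = 0.391537 / 0.403817 × 100 = 97.0

97.0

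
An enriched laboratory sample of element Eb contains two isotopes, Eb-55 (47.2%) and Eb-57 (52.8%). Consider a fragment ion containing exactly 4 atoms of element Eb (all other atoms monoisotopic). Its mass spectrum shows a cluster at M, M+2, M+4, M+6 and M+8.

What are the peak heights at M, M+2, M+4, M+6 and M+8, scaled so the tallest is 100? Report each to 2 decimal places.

13.32 : 59.60 : 100.00 : 74.58 : 20.86

Expanding (0.472 + 0.528)^4:
P(M) = 0.472^4 = 0.049633
P(M+2) = 4 × 0.472^3 × 0.528^1 = 0.222085
P(M+4) = 6 × 0.472^2 × 0.528^2 = 0.372652
P(M+6) = 4 × 0.472^1 × 0.528^3 = 0.277910
P(M+8) = 0.528^4 = 0.077721
The M+4 peak is largest (0.372652); scaling to 100 gives 13.32 : 59.60 : 100.00 : 74.58 : 20.86.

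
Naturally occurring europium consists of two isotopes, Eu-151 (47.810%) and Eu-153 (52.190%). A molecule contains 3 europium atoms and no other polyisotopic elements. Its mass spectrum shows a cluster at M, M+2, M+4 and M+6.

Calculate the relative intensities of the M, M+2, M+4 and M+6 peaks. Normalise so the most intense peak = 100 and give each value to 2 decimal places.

27.97 : 91.61 : 100.00 : 36.39

Expanding (0.47810 + 0.52190)^3:
P(M) = 0.47810^3 = 0.109284
P(M+2) = 3 × 0.47810^2 × 0.52190^1 = 0.357887
P(M+4) = 3 × 0.47810^1 × 0.52190^2 = 0.390674
P(M+6) = 0.52190^3 = 0.142155
The M+4 peak is largest (0.390674); scaling to 100 gives 27.97 : 91.61 : 100.00 : 36.39.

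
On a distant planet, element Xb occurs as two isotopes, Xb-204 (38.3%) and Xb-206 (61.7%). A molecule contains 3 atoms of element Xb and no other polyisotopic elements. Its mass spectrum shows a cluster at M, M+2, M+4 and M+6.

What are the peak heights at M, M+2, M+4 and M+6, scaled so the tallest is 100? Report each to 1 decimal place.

Each Xb atom is independently Xb-204 (p = 0.383) or Xb-206 (q = 0.617); the cluster is the binomial expansion (p + q)^3.
P(M) = 0.383^3 = 0.056182
P(M+2) = 3 × 0.383^2 × 0.617^1 = 0.271521
P(M+4) = 3 × 0.383^1 × 0.617^2 = 0.437412
P(M+6) = 0.617^3 = 0.234885
The M+4 peak is largest (0.437412); scaling to 100 gives 12.8 : 62.1 : 100.0 : 53.7.

12.8 : 62.1 : 100.0 : 53.7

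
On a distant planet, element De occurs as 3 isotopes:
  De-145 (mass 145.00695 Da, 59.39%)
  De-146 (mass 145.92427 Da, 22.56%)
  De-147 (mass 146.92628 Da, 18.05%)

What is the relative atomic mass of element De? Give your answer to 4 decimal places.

Weight each isotope mass by its fractional abundance: 0.5939 × 145.00695 + 0.2256 × 145.92427 + 0.1805 × 146.92628
= 86.119628 + 32.920515 + 26.520194 = 145.560337 Da

145.5603 Da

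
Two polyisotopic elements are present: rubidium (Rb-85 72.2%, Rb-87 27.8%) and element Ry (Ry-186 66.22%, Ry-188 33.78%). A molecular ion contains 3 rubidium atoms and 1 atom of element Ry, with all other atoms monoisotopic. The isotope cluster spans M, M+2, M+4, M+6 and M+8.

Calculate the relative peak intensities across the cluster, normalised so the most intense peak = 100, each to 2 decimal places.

60.05 : 100.00 : 62.09 : 17.05 : 1.75

Rubidium pattern (n=3): 0.37636705 : 0.43475086 : 0.16739714 : 0.02148495
Element Ry pattern (n=1): 0.6622 : 0.3378
Convolve the two distributions (both contribute in 2-u steps):
  M: 0.37636705×0.6622 = 0.249230
  M+2: 0.37636705×0.3378 + 0.43475086×0.6622 = 0.415029
  M+4: 0.43475086×0.3378 + 0.16739714×0.6622 = 0.257709
  M+6: 0.16739714×0.3378 + 0.02148495×0.6622 = 0.070774
  M+8: 0.02148495×0.3378 = 0.007258
Scale to base peak (0.415029) = 100: 60.05 : 100.00 : 62.09 : 17.05 : 1.75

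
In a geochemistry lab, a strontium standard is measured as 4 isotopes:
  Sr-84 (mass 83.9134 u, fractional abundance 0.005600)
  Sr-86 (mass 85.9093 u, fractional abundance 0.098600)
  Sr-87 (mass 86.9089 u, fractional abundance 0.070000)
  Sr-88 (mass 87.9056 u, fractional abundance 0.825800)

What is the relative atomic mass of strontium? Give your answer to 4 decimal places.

Average mass = Σ (abundance × isotope mass) = 0.005600 × 83.9134 + 0.098600 × 85.9093 + 0.070000 × 86.9089 + 0.825800 × 87.9056
= 0.46992 + 8.47066 + 6.08362 + 72.59244 = 87.61664 u

87.6166 u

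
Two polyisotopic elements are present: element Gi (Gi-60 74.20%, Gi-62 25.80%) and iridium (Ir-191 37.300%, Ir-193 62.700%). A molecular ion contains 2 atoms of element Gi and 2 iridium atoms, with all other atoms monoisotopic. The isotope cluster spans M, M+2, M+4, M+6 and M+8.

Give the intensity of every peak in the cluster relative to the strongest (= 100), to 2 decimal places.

Element Gi pattern (n=2): 0.550564 : 0.382872 : 0.066564
Iridium pattern (n=2): 0.139129 : 0.467742 : 0.393129
Convolve the two distributions (both contribute in 2-u steps):
  M: 0.550564×0.139129 = 0.076599
  M+2: 0.550564×0.467742 + 0.382872×0.139129 = 0.310791
  M+4: 0.550564×0.393129 + 0.382872×0.467742 + 0.066564×0.139129 = 0.404789
  M+6: 0.382872×0.393129 + 0.066564×0.467742 = 0.181653
  M+8: 0.066564×0.393129 = 0.026168
Scale to base peak (0.404789) = 100: 18.92 : 76.78 : 100.00 : 44.88 : 6.46

18.92 : 76.78 : 100.00 : 44.88 : 6.46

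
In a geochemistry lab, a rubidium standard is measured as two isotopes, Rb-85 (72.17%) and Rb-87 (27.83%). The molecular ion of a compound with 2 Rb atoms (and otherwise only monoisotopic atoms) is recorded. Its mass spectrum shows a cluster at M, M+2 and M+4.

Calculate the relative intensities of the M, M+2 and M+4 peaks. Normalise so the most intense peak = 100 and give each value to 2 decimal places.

100.00 : 77.12 : 14.87

Each Rb atom is independently Rb-85 (p = 0.7217) or Rb-87 (q = 0.2783); the cluster is the binomial expansion (p + q)^2.
P(M) = 0.7217^2 = 0.520851
P(M+2) = 2 × 0.7217^1 × 0.2783^1 = 0.401698
P(M+4) = 0.2783^2 = 0.077451
The M peak is largest (0.520851); scaling to 100 gives 100.00 : 77.12 : 14.87.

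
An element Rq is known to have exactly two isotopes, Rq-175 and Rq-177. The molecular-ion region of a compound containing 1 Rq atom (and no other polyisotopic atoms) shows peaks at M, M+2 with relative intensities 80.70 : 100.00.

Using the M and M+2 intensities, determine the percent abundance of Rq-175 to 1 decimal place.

Write p for the Rq-175 fraction. I(M+2)/I(M) = [C(1,1)·p^0·(1−p)] / p^1 = 1·(1−p)/p = 100.00/80.70 = 1.2392
(1−p)/p = 1.2392/1 = 1.2392  ⇒  p = 1/(1 + 1.2392) = 0.4466
Rq-175: 44.7%, Rq-177: 55.3%.

44.7%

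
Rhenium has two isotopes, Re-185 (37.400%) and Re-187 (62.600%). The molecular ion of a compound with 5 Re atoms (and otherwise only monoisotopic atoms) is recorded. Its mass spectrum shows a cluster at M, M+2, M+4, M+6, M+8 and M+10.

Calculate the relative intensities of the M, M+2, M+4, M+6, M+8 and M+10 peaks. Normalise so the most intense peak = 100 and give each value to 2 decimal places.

2.13 : 17.85 : 59.74 : 100.00 : 83.69 : 28.02

Each Re atom is independently Re-185 (p = 0.37400) or Re-187 (q = 0.62600); the cluster is the binomial expansion (p + q)^5.
P(M) = 0.37400^5 = 0.007317
P(M+2) = 5 × 0.37400^4 × 0.62600^1 = 0.061239
P(M+4) = 10 × 0.37400^3 × 0.62600^2 = 0.205005
P(M+6) = 10 × 0.37400^2 × 0.62600^3 = 0.343136
P(M+8) = 5 × 0.37400^1 × 0.62600^4 = 0.287170
P(M+10) = 0.62600^5 = 0.096133
The M+6 peak is largest (0.343136); scaling to 100 gives 2.13 : 17.85 : 59.74 : 100.00 : 83.69 : 28.02.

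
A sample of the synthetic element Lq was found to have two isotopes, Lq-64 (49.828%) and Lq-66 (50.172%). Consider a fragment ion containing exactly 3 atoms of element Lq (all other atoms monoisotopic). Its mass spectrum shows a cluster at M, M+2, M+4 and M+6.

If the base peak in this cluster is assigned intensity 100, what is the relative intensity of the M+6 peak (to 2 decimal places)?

33.56

Term probabilities: M 0.1237, M+2 0.3737, M+4 0.3763, M+6 0.1263. Base peak = M+4.
P(M+4) = C(3,2) × 0.49828^1 × 0.50172^2 = 3 × 0.49828 × 0.25172296 = 0.376286 (base)
P(M+6) = C(3,3) × 0.49828^0 × 0.50172^3 = 1 × 1.0000 × 0.12629444 = 0.126294
Relative intensity = 0.126294 / 0.376286 × 100 = 33.56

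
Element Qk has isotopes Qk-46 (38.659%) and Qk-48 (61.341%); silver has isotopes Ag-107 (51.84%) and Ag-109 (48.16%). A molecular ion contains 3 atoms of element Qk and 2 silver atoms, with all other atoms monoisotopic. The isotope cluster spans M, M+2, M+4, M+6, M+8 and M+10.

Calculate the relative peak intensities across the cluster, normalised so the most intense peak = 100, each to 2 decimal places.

Element Qk pattern (n=3): 0.05777658 : 0.27502574 : 0.43638878 : 0.2308089
Silver pattern (n=2): 0.26873856 : 0.49932288 : 0.23193856
Convolve the two distributions (both contribute in 2-u steps):
  M: 0.05777658×0.26873856 = 0.015527
  M+2: 0.05777658×0.49932288 + 0.27502574×0.26873856 = 0.102759
  M+4: 0.05777658×0.23193856 + 0.27502574×0.49932288 + 0.43638878×0.26873856 = 0.268002
  M+6: 0.27502574×0.23193856 + 0.43638878×0.49932288 + 0.2308089×0.26873856 = 0.343715
  M+8: 0.43638878×0.23193856 + 0.2308089×0.49932288 = 0.216464
  M+10: 0.2308089×0.23193856 = 0.053533
Scale to base peak (0.343715) = 100: 4.52 : 29.90 : 77.97 : 100.00 : 62.98 : 15.57

4.52 : 29.90 : 77.97 : 100.00 : 62.98 : 15.57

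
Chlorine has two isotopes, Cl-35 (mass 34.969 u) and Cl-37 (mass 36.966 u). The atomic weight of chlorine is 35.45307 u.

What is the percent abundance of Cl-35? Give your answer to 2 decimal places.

75.76%

Writing the weighted mean with unknown fraction x of Cl-35:
34.969·x + 36.966·(1 − x) = 35.45307
(34.969 − 36.966)·x = 35.45307 − 36.966
x = -1.51293 / -1.997 = 0.75760 → 75.76% Cl-35, 24.24% Cl-37.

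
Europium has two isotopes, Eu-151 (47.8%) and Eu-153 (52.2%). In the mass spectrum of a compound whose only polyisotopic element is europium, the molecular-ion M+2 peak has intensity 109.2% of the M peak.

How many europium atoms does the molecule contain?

1

The M+2/M ratio from n Eu atoms is n · q/p = n · 0.522/0.478.
n = 1.092 × 0.478/0.522 = 1.00 ≈ 1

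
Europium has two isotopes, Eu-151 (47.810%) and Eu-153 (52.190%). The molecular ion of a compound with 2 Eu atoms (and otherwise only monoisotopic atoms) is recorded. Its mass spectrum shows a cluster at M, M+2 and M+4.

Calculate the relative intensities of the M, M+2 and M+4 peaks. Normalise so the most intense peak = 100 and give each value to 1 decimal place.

45.8 : 100.0 : 54.6

The 2 Eu atoms are independent, so intensities follow the terms of (0.47810 + 0.52190)^2.
P(M) = 0.47810^2 = 0.228580
P(M+2) = 2 × 0.47810^1 × 0.52190^1 = 0.499041
P(M+4) = 0.52190^2 = 0.272380
The M+2 peak is largest (0.499041); scaling to 100 gives 45.8 : 100.0 : 54.6.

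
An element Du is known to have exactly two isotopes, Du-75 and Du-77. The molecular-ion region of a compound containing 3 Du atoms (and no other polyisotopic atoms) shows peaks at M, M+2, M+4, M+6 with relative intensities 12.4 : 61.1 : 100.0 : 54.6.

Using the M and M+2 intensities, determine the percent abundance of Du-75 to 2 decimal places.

37.84%

Write p for the Du-75 fraction. I(M+2)/I(M) = [C(3,1)·p^2·(1−p)] / p^3 = 3·(1−p)/p = 61.1/12.4 = 4.9274
(1−p)/p = 4.9274/3 = 1.6425  ⇒  p = 1/(1 + 1.6425) = 0.3784
Du-75: 37.84%, Du-77: 62.16%.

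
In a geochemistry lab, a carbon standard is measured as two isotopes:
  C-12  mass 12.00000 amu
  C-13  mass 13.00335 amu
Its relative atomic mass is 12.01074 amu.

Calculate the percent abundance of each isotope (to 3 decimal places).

Let x be the fractional abundance of C-12; then C-13 has abundance 1 − x.
12.00000·x + 13.00335·(1 − x) = 12.01074
(12.00000 − 13.00335)·x = 12.01074 − 13.00335
x = -0.99261 / -1.00335 = 0.98930 → 98.930% C-12, 1.070% C-13.

C-12: 98.930%, C-13: 1.070%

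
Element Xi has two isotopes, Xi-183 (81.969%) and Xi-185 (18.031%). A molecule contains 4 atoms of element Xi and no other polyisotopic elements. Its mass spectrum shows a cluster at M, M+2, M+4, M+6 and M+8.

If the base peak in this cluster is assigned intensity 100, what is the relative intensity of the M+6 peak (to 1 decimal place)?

Term probabilities: M 0.4514, M+2 0.3972, M+4 0.1311, M+6 0.0192, M+8 0.0011. Base peak = M.
P(M) = C(4,0) × 0.81969^4 × 0.18031^0 = 1 × 0.45143845 × 1.0000 = 0.451438 (base)
P(M+6) = C(4,3) × 0.81969^1 × 0.18031^3 = 4 × 0.81969 × 0.00586218 = 0.019221
Relative intensity = 0.019221 / 0.451438 × 100 = 4.3

4.3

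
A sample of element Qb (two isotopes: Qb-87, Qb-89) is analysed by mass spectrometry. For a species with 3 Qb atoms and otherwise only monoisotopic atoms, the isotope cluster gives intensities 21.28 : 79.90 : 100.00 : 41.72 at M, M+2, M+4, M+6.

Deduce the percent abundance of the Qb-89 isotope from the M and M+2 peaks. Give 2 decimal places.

If p is the fraction of Qb that is Qb-87, then I(M+2)/I(M) = [C(3,1)·p^2·(1−p)] / p^3 = 3·(1−p)/p = 79.90/21.28 = 3.7547
(1−p)/p = 3.7547/3 = 1.2516  ⇒  p = 1/(1 + 1.2516) = 0.4441
Qb-87: 44.41%, Qb-89: 55.59%.

55.59%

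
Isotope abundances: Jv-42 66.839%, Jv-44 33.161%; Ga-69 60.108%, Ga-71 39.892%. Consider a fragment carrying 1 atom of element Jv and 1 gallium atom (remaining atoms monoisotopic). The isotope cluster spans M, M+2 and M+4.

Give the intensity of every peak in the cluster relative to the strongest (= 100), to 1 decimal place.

86.2 : 100.0 : 28.4

Element Jv pattern (n=1): 0.66839 : 0.33161
Gallium pattern (n=1): 0.60108 : 0.39892
Convolve the two distributions (both contribute in 2-u steps):
  M: 0.66839×0.60108 = 0.401756
  M+2: 0.66839×0.39892 + 0.33161×0.60108 = 0.465958
  M+4: 0.33161×0.39892 = 0.132286
Scale to base peak (0.465958) = 100: 86.2 : 100.0 : 28.4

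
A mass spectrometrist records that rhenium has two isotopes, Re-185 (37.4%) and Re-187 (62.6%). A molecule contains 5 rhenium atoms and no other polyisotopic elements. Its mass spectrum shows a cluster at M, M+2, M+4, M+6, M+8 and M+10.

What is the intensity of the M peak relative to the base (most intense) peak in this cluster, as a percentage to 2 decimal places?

Term probabilities: M 0.0073, M+2 0.0612, M+4 0.2050, M+6 0.3431, M+8 0.2872, M+10 0.0961. Base peak = M+6.
P(M+6) = C(5,3) × 0.374^2 × 0.626^3 = 10 × 0.139876 × 0.24531438 = 0.343136 (base)
P(M) = C(5,0) × 0.374^5 × 0.626^0 = 1 × 0.00731742 × 1.0000 = 0.007317
Relative intensity = 0.007317 / 0.343136 × 100 = 2.13

2.13%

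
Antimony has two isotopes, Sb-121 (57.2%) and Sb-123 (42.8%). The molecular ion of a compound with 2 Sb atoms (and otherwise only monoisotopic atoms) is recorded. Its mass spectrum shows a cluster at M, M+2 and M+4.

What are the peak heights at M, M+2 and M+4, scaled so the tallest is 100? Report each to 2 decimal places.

Expanding (0.572 + 0.428)^2:
P(M) = 0.572^2 = 0.327184
P(M+2) = 2 × 0.572^1 × 0.428^1 = 0.489632
P(M+4) = 0.428^2 = 0.183184
The M+2 peak is largest (0.489632); scaling to 100 gives 66.82 : 100.00 : 37.41.

66.82 : 100.00 : 37.41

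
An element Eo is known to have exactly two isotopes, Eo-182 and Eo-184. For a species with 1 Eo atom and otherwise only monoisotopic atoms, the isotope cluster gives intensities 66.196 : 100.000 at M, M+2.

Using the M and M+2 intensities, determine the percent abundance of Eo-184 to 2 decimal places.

60.17%

If p is the fraction of Eo that is Eo-182, then I(M+2)/I(M) = [C(1,1)·p^0·(1−p)] / p^1 = 1·(1−p)/p = 100.000/66.196 = 1.5107
(1−p)/p = 1.5107/1 = 1.5107  ⇒  p = 1/(1 + 1.5107) = 0.3983
Eo-182: 39.83%, Eo-184: 60.17%.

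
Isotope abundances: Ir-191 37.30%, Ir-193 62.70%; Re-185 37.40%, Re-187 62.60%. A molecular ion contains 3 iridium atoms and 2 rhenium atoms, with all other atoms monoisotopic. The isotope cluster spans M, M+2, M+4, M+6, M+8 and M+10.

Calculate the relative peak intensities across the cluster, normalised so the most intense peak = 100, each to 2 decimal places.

Iridium pattern (n=3): 0.05189512 : 0.26170165 : 0.43991135 : 0.24649188
Rhenium pattern (n=2): 0.139876 : 0.468248 : 0.391876
Convolve the two distributions (both contribute in 2-u steps):
  M: 0.05189512×0.139876 = 0.007259
  M+2: 0.05189512×0.468248 + 0.26170165×0.139876 = 0.060906
  M+4: 0.05189512×0.391876 + 0.26170165×0.468248 + 0.43991135×0.139876 = 0.204411
  M+6: 0.26170165×0.391876 + 0.43991135×0.468248 + 0.24649188×0.139876 = 0.343021
  M+8: 0.43991135×0.391876 + 0.24649188×0.468248 = 0.287810
  M+10: 0.24649188×0.391876 = 0.096594
Scale to base peak (0.343021) = 100: 2.12 : 17.76 : 59.59 : 100.00 : 83.90 : 28.16

2.12 : 17.76 : 59.59 : 100.00 : 83.90 : 28.16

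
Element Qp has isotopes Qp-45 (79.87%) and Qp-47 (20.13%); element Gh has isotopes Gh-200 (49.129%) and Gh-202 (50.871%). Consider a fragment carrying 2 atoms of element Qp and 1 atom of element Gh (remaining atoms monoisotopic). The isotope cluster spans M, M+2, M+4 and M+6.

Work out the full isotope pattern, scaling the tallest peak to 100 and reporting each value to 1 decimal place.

65.0 : 100.0 : 38.0 : 4.3

Element Qp pattern (n=2): 0.63792169 : 0.32155662 : 0.04052169
Element Gh pattern (n=1): 0.49129 : 0.50871
Convolve the two distributions (both contribute in 2-u steps):
  M: 0.63792169×0.49129 = 0.313405
  M+2: 0.63792169×0.50871 + 0.32155662×0.49129 = 0.482495
  M+4: 0.32155662×0.50871 + 0.04052169×0.49129 = 0.183487
  M+6: 0.04052169×0.50871 = 0.020614
Scale to base peak (0.482495) = 100: 65.0 : 100.0 : 38.0 : 4.3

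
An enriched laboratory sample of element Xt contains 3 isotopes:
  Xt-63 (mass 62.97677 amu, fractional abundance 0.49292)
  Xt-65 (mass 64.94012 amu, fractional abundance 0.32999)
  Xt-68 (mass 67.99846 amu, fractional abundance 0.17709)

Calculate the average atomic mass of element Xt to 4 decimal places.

64.5139 amu

Weight each isotope mass by its fractional abundance: 0.49292 × 62.97677 + 0.32999 × 64.94012 + 0.17709 × 67.99846
= 31.042509 + 21.429590 + 12.041847 = 64.513946 amu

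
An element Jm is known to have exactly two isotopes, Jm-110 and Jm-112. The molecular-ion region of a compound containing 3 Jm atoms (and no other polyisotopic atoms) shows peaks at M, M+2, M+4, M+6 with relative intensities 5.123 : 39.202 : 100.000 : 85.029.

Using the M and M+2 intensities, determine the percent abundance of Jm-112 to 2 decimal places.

If p is the fraction of Jm that is Jm-110, then I(M+2)/I(M) = [C(3,1)·p^2·(1−p)] / p^3 = 3·(1−p)/p = 39.202/5.123 = 7.6522
(1−p)/p = 7.6522/3 = 2.5507  ⇒  p = 1/(1 + 2.5507) = 0.2816
Jm-110: 28.16%, Jm-112: 71.84%.

71.84%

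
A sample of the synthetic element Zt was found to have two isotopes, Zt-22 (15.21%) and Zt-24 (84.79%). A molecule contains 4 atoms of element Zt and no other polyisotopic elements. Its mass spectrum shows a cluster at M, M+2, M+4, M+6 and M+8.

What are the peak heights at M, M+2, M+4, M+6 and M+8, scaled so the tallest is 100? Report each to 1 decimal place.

0.1 : 2.3 : 19.3 : 71.8 : 100.0

Expanding (0.1521 + 0.8479)^4:
P(M) = 0.1521^4 = 0.000535
P(M+2) = 4 × 0.1521^3 × 0.8479^1 = 0.011934
P(M+4) = 6 × 0.1521^2 × 0.8479^2 = 0.099793
P(M+6) = 4 × 0.1521^1 × 0.8479^3 = 0.370871
P(M+8) = 0.8479^4 = 0.516867
The M+8 peak is largest (0.516867); scaling to 100 gives 0.1 : 2.3 : 19.3 : 71.8 : 100.0.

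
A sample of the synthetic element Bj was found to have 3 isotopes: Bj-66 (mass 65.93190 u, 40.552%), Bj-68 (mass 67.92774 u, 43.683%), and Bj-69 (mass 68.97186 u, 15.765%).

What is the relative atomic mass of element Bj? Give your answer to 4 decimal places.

Average mass = Σ (abundance × isotope mass) = 0.40552 × 65.93190 + 0.43683 × 67.92774 + 0.15765 × 68.97186
= 26.736704 + 29.672875 + 10.873414 = 67.282993 u

67.2830 u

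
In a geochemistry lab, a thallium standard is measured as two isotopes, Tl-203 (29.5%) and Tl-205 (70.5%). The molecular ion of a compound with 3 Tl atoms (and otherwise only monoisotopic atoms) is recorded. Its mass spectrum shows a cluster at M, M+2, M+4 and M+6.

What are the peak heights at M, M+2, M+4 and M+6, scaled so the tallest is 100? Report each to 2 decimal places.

Each Tl atom is independently Tl-203 (p = 0.295) or Tl-205 (q = 0.705); the cluster is the binomial expansion (p + q)^3.
P(M) = 0.295^3 = 0.025672
P(M+2) = 3 × 0.295^2 × 0.705^1 = 0.184058
P(M+4) = 3 × 0.295^1 × 0.705^2 = 0.439867
P(M+6) = 0.705^3 = 0.350403
The M+4 peak is largest (0.439867); scaling to 100 gives 5.84 : 41.84 : 100.00 : 79.66.

5.84 : 41.84 : 100.00 : 79.66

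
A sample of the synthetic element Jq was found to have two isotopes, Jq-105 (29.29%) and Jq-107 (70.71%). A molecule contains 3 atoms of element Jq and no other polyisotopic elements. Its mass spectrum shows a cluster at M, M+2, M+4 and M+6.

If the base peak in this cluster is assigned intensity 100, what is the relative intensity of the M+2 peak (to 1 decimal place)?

Binomial terms of (0.2929 + 0.7071)^3: M 0.0251, M+2 0.1820, M+4 0.4393, M+6 0.3535 → M+4 is the base peak.
P(M+4) = C(3,2) × 0.2929^1 × 0.7071^2 = 3 × 0.2929 × 0.49999041 = 0.439342 (base)
P(M+2) = C(3,1) × 0.2929^2 × 0.7071^1 = 3 × 0.08579041 × 0.7071 = 0.181987
Relative intensity = 0.181987 / 0.439342 × 100 = 41.4

41.4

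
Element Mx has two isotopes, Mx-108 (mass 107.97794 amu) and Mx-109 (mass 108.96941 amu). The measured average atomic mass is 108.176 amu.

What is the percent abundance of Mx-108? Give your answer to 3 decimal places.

With x = fraction of Mx-108 (so Mx-109 is 1 − x):
107.97794·x + 108.96941·(1 − x) = 108.176
(107.97794 − 108.96941)·x = 108.176 − 108.96941
x = -0.79341 / -0.99147 = 0.80024 → 80.024% Mx-108, 19.976% Mx-109.

80.024%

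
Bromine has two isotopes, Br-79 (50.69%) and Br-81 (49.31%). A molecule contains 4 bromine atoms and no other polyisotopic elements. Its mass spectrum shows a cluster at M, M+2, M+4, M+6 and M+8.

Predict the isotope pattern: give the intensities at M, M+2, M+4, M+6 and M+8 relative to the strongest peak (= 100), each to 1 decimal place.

The 4 Br atoms are independent, so intensities follow the terms of (0.5069 + 0.4931)^4.
P(M) = 0.5069^4 = 0.066022
P(M+2) = 4 × 0.5069^3 × 0.4931^1 = 0.256899
P(M+4) = 6 × 0.5069^2 × 0.4931^2 = 0.374857
P(M+6) = 4 × 0.5069^1 × 0.4931^3 = 0.243101
P(M+8) = 0.4931^4 = 0.059121
The M+4 peak is largest (0.374857); scaling to 100 gives 17.6 : 68.5 : 100.0 : 64.9 : 15.8.

17.6 : 68.5 : 100.0 : 64.9 : 15.8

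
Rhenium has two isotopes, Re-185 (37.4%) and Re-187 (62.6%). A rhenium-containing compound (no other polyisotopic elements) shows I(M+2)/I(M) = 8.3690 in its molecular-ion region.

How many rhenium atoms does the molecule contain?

5

With n Re atoms, P(M+2)/P(M) = C(n,1)·p^(n−1)q / p^n = n·q/p = n · 0.626/0.374.
n = 8.3690 × 0.374/0.626 = 5.00 ≈ 5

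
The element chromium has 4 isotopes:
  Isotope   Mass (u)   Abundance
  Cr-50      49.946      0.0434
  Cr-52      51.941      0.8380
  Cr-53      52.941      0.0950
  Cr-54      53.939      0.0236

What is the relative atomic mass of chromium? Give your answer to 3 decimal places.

51.997 u

Weight each isotope mass by its fractional abundance: 0.0434 × 49.946 + 0.8380 × 51.941 + 0.0950 × 52.941 + 0.0236 × 53.939
= 2.1677 + 43.5266 + 5.0294 + 1.2730 = 51.9967 u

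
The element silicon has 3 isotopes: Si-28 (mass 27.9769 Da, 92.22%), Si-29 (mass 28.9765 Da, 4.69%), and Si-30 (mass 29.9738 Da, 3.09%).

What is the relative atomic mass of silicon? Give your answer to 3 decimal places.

Weight each isotope mass by its fractional abundance: 0.9222 × 27.9769 + 0.0469 × 28.9765 + 0.0309 × 29.9738
= 25.80030 + 1.35900 + 0.92619 = 28.08549 Da

28.085 Da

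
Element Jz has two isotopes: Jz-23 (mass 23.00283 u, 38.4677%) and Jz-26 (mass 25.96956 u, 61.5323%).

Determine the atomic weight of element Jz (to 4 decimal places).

Average mass = Σ (abundance × isotope mass) = 0.384677 × 23.00283 + 0.615323 × 25.96956
= 8.848660 + 15.979668 = 24.828328 u

24.8283 u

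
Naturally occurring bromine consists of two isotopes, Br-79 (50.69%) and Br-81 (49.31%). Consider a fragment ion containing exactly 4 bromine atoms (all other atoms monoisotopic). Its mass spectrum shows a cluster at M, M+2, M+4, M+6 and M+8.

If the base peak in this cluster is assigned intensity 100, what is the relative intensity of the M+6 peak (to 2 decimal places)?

64.85

(0.5069 + 0.4931)^4 gives M 0.0660, M+2 0.2569, M+4 0.3749, M+6 0.2431, M+8 0.0591; the largest is M+4.
P(M+4) = C(4,2) × 0.5069^2 × 0.4931^2 = 6 × 0.25694761 × 0.24314761 = 0.374857 (base)
P(M+6) = C(4,3) × 0.5069^1 × 0.4931^3 = 4 × 0.5069 × 0.11989609 = 0.243101
Relative intensity = 0.243101 / 0.374857 × 100 = 64.85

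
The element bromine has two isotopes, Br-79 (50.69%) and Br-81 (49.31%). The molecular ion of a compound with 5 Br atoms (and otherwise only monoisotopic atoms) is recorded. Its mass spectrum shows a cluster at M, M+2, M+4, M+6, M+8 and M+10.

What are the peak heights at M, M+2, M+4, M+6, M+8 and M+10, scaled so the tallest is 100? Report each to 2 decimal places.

Expanding (0.5069 + 0.4931)^5:
P(M) = 0.5069^5 = 0.033467
P(M+2) = 5 × 0.5069^4 × 0.4931^1 = 0.162777
P(M+4) = 10 × 0.5069^3 × 0.4931^2 = 0.316692
P(M+6) = 10 × 0.5069^2 × 0.4931^3 = 0.308070
P(M+8) = 5 × 0.5069^1 × 0.4931^4 = 0.149842
P(M+10) = 0.4931^5 = 0.029152
The M+4 peak is largest (0.316692); scaling to 100 gives 10.57 : 51.40 : 100.00 : 97.28 : 47.31 : 9.21.

10.57 : 51.40 : 100.00 : 97.28 : 47.31 : 9.21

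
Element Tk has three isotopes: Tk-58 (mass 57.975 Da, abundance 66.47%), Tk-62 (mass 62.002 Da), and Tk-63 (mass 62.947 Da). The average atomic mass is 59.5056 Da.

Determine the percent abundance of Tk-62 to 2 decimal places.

14.45%

Let x and y be the fractions of Tk-62 and Tk-63. Then x + y = 1 − 0.6647 = 0.3353 and 62.002x + 62.947y = 59.5056 − 0.6647×57.975 = 20.9696175.
Substituting: 62.002x + 62.947(0.3353 − x) = 20.9696175
(62.002 − 62.947)x = -0.1365116  ⇒  x = 0.14446, y = 0.19084
Tk-62: 14.45%, Tk-63: 19.08%.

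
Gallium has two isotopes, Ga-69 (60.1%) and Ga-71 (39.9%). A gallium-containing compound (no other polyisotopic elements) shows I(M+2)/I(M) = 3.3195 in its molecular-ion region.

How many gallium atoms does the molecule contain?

5

For n independent Ga atoms, I(M+2)/I(M) = n · (abundance Ga-71) / (abundance Ga-69) = n · 0.399/0.601.
n = 3.3195 × 0.601/0.399 = 5.00 ≈ 5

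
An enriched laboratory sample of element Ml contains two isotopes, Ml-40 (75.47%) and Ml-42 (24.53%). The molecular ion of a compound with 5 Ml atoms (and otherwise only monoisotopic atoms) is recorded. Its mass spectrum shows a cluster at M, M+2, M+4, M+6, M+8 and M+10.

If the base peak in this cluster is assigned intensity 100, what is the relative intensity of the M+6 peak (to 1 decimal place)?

(0.7547 + 0.2453)^5 gives M 0.2448, M+2 0.3979, M+4 0.2587, M+6 0.0841, M+8 0.0137, M+10 0.0009; the largest is M+2.
P(M+2) = C(5,1) × 0.7547^4 × 0.2453^1 = 5 × 0.32441237 × 0.2453 = 0.397892 (base)
P(M+6) = C(5,3) × 0.7547^2 × 0.2453^3 = 10 × 0.56957209 × 0.01476021 = 0.084070
Relative intensity = 0.084070 / 0.397892 × 100 = 21.1

21.1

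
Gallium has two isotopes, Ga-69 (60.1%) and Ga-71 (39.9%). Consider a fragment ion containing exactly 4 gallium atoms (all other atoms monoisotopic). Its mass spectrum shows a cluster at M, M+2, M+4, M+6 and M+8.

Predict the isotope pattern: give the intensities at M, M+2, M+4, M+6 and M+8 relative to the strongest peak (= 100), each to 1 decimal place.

The 4 Ga atoms are independent, so intensities follow the terms of (0.601 + 0.399)^4.
P(M) = 0.601^4 = 0.130466
P(M+2) = 4 × 0.601^3 × 0.399^1 = 0.346463
P(M+4) = 6 × 0.601^2 × 0.399^2 = 0.345021
P(M+6) = 4 × 0.601^1 × 0.399^3 = 0.152705
P(M+8) = 0.399^4 = 0.025345
The M+2 peak is largest (0.346463); scaling to 100 gives 37.7 : 100.0 : 99.6 : 44.1 : 7.3.

37.7 : 100.0 : 99.6 : 44.1 : 7.3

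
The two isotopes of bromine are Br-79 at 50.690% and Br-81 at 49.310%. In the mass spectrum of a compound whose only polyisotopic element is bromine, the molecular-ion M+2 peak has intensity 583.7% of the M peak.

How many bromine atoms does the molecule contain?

The M+2/M ratio from n Br atoms is n · q/p = n · 0.49310/0.50690.
n = 5.837 × 0.50690/0.49310 = 6.00 ≈ 6

6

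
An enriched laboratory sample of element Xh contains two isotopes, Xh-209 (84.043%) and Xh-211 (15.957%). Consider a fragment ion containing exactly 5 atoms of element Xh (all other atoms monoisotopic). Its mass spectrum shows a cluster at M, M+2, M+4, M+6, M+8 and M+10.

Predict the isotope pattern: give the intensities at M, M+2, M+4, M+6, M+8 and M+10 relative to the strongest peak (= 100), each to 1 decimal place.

Each Xh atom is independently Xh-209 (p = 0.84043) or Xh-211 (q = 0.15957); the cluster is the binomial expansion (p + q)^5.
P(M) = 0.84043^5 = 0.419283
P(M+2) = 5 × 0.84043^4 × 0.15957^1 = 0.398041
P(M+4) = 10 × 0.84043^3 × 0.15957^2 = 0.151150
P(M+6) = 10 × 0.84043^2 × 0.15957^3 = 0.028698
P(M+8) = 5 × 0.84043^1 × 0.15957^4 = 0.002724
P(M+10) = 0.15957^5 = 0.000103
The M peak is largest (0.419283); scaling to 100 gives 100.0 : 94.9 : 36.0 : 6.8 : 0.6 : 0.0.

100.0 : 94.9 : 36.0 : 6.8 : 0.6 : 0.0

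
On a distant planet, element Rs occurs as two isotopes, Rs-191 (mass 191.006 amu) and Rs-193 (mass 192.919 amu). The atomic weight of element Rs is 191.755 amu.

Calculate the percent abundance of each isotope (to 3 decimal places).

Rs-191: 60.847%, Rs-193: 39.153%

Let x be the fractional abundance of Rs-191; then Rs-193 has abundance 1 − x.
191.006·x + 192.919·(1 − x) = 191.755
(191.006 − 192.919)·x = 191.755 − 192.919
x = -1.164 / -1.913 = 0.60847 → 60.847% Rs-191, 39.153% Rs-193.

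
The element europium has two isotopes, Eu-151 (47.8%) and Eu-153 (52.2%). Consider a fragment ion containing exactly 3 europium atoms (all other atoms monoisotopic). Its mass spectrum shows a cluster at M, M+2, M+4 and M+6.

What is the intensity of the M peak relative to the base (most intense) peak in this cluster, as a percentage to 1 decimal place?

28.0%

Binomial terms of (0.478 + 0.522)^3: M 0.1092, M+2 0.3578, M+4 0.3907, M+6 0.1422 → M+4 is the base peak.
P(M+4) = C(3,2) × 0.478^1 × 0.522^2 = 3 × 0.4780 × 0.272484 = 0.390742 (base)
P(M) = C(3,0) × 0.478^3 × 0.522^0 = 1 × 0.10921535 × 1.0000 = 0.109215
Relative intensity = 0.109215 / 0.390742 × 100 = 28.0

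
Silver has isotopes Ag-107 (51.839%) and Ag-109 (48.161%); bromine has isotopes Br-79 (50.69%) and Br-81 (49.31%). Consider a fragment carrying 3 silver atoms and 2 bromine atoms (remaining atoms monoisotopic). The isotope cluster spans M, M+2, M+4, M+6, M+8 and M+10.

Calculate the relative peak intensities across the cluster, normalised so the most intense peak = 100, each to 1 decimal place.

11.2 : 52.8 : 100.0 : 94.6 : 44.8 : 8.5

Silver pattern (n=3): 0.13930601 : 0.38826655 : 0.36071887 : 0.11170857
Bromine pattern (n=2): 0.25694761 : 0.49990478 : 0.24314761
Convolve the two distributions (both contribute in 2-u steps):
  M: 0.13930601×0.25694761 = 0.035794
  M+2: 0.13930601×0.49990478 + 0.38826655×0.25694761 = 0.169404
  M+4: 0.13930601×0.24314761 + 0.38826655×0.49990478 + 0.36071887×0.25694761 = 0.320654
  M+6: 0.38826655×0.24314761 + 0.36071887×0.49990478 + 0.11170857×0.25694761 = 0.303434
  M+8: 0.36071887×0.24314761 + 0.11170857×0.49990478 = 0.143552
  M+10: 0.11170857×0.24314761 = 0.027162
Scale to base peak (0.320654) = 100: 11.2 : 52.8 : 100.0 : 94.6 : 44.8 : 8.5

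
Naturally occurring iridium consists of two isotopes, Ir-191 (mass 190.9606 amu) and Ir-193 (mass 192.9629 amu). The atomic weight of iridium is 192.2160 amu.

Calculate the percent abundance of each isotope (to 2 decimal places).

Ir-191: 37.30%, Ir-193: 62.70%

Let x be the fractional abundance of Ir-191; then Ir-193 has abundance 1 − x.
190.9606·x + 192.9629·(1 − x) = 192.2160
(190.9606 − 192.9629)·x = 192.2160 − 192.9629
x = -0.7469 / -2.0023 = 0.37302 → 37.30% Ir-191, 62.70% Ir-193.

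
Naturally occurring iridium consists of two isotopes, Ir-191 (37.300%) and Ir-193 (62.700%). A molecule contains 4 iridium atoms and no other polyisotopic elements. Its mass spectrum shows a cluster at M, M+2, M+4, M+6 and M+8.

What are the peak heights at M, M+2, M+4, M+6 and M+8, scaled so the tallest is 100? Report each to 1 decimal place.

5.3 : 35.4 : 89.2 : 100.0 : 42.0

Each Ir atom is independently Ir-191 (p = 0.37300) or Ir-193 (q = 0.62700); the cluster is the binomial expansion (p + q)^4.
P(M) = 0.37300^4 = 0.019357
P(M+2) = 4 × 0.37300^3 × 0.62700^1 = 0.130153
P(M+4) = 6 × 0.37300^2 × 0.62700^2 = 0.328174
P(M+6) = 4 × 0.37300^1 × 0.62700^3 = 0.367766
P(M+8) = 0.62700^4 = 0.154550
The M+6 peak is largest (0.367766); scaling to 100 gives 5.3 : 35.4 : 89.2 : 100.0 : 42.0.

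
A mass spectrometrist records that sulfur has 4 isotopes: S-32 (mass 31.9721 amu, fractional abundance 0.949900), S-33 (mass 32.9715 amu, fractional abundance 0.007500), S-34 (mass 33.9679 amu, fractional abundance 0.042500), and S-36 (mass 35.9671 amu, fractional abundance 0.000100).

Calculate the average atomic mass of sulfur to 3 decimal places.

The abundance-weighted mean is 0.949900 × 31.9721 + 0.007500 × 32.9715 + 0.042500 × 33.9679 + 0.000100 × 35.9671
= 30.37030 + 0.24729 + 1.44364 + 0.00360 = 32.06483 amu

32.065 amu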